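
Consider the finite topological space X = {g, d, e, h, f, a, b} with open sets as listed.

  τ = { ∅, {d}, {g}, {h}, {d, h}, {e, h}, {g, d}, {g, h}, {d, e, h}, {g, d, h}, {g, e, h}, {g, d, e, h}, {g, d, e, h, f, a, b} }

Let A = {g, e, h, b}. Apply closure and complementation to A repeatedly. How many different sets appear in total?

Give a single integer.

cl via duality: int({d, f, a}) = {d}, so X∖{d} = {g, e, h, f, a, b}
Write k for closure, c for complement:
  1. A     = {g, e, h, b}
  2. kA    = {g, e, h, f, a, b}
  3. cA    = {d, f, a}
  4. ckA   = {d}
  5. kcA   = {d, f, a, b}
  6. ckcA  = {g, e, h}
applying k or c yields no new set

6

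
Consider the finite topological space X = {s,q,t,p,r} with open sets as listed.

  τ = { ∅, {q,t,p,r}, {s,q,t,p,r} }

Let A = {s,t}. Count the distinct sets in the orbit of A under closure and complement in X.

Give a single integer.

complement {q,p,r}; its interior ∅; cl(A) = X∖∅ = {s,q,t,p,r}
With k = closure, c = complement:
  1. A     = {s,t}
  2. kA    = {s,q,t,p,r}
  3. cA    = {q,p,r}
  4. ckA   = ∅
k, c of each give nothing new

4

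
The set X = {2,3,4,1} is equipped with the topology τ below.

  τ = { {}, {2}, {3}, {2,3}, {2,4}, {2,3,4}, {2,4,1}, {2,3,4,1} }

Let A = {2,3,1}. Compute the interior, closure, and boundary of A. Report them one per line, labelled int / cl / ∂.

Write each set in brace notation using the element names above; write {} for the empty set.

int(A) = {2,3}
cl(A)  = {2,3,4,1}
∂A     = {4,1}

U open, U⊆A: {}, {2}, {3}, {2,3}. int(A) = ⋃ = {2,3}
X∖A={4}, int(X∖A)={}, hence cl(A)={2,3,4,1}
∂A: remove int from cl → {4,1}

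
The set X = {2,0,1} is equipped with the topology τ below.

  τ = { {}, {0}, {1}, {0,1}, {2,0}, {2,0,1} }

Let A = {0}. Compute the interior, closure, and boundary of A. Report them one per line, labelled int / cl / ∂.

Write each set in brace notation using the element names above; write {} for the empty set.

int(A) = {0}
cl(A)  = {2,0}
∂A     = {2}

U open, U⊆A: {}, {0}. int(A) = ⋃ = {0}
X∖A={2,1}, int(X∖A)={1}, hence cl(A)={2,0}
∂A: remove int from cl → {2}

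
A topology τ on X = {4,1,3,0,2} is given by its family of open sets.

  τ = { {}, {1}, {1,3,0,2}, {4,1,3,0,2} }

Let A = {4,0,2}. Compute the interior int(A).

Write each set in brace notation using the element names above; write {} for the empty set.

open subsets of A: {}; so int(A) = {}

{}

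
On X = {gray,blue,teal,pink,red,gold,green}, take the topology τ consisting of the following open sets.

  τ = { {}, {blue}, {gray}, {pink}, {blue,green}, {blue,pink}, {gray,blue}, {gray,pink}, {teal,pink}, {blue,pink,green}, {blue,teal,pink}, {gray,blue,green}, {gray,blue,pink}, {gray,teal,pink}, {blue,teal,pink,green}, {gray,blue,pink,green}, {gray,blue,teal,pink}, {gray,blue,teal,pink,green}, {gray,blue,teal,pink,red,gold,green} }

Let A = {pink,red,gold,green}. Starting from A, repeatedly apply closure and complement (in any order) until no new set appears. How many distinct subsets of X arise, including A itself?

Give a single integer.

10

closure: X∖int(X∖A) = X∖{gray,blue} = {teal,pink,red,gold,green}
Let k=closure and c=complement:
  1. A     = {pink,red,gold,green}
  2. kA    = {teal,pink,red,gold,green}
  3. cA    = {gray,blue,teal}
  4. ckA   = {gray,blue}
  5. kcA   = {gray,blue,teal,red,gold,green}
  6. kckA  = {gray,blue,red,gold,green}
  7. ckcA  = {pink}
  8. ckckA = {teal,pink}
  9. kckcA = {teal,pink,red,gold}
  10. ckckcA = {gray,blue,green}
— saturated at 10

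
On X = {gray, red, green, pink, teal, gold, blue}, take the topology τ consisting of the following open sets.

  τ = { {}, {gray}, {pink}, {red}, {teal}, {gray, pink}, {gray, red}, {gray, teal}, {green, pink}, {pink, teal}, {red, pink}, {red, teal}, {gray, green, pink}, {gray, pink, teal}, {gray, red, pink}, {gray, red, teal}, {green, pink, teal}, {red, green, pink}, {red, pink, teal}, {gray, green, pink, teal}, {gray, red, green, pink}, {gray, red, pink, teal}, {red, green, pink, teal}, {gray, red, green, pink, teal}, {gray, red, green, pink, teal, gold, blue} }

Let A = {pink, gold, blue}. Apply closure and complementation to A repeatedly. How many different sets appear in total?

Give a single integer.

8

complement {gray, red, green, teal}; its interior {gray, red, teal}; cl(A) = X∖{gray, red, teal} = {green, pink, gold, blue}
With k = closure, c = complement:
  1. A     = {pink, gold, blue}
  2. kA    = {green, pink, gold, blue}
  3. cA    = {gray, red, green, teal}
  4. ckA   = {gray, red, teal}
  5. kcA   = {gray, red, green, teal, gold, blue}
  6. kckA  = {gray, red, teal, gold, blue}
  7. ckcA  = {pink}
  8. ckckA = {green, pink}
k, c of each give nothing new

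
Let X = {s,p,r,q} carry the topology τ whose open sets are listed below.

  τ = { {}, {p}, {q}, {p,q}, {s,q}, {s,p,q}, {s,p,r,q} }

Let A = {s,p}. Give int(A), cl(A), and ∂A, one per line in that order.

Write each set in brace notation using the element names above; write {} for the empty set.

int(A) = {p}
cl(A)  = {s,p,r}
∂A     = {s,r}

opens ⊆ A: {}, {p}; union → int = {p}
complement {r,q}; its interior {q}; cl(A) = X∖{q} = {s,p,r}
boundary = {s,p,r} ∖ {p} = {s,r}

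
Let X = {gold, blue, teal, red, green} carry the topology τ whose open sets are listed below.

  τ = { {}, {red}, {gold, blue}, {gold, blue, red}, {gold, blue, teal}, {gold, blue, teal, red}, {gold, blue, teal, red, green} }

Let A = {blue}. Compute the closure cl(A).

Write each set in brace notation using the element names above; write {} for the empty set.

{gold, blue, teal, green}

X∖A={gold, teal, red, green}, int(X∖A)={red}, hence cl(A)={gold, blue, teal, green}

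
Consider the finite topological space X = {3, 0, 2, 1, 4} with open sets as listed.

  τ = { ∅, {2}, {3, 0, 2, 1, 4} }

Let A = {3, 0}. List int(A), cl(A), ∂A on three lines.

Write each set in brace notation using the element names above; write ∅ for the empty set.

int(A) = ∅
cl(A)  = {3, 0, 1, 4}
∂A     = {3, 0, 1, 4}

interior: largest open inside A is ∅ (from ∅)
cl via duality: int({2, 1, 4}) = {2}, so X∖{2} = {3, 0, 1, 4}
cl∖int = {3, 0, 1, 4}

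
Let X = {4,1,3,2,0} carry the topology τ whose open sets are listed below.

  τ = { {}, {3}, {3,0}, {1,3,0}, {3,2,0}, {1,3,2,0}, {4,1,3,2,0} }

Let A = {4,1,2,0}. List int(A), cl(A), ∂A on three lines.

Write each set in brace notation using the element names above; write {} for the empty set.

int(A) = {}
cl(A)  = {4,1,2,0}
∂A     = {4,1,2,0}

opens ⊆ A: {}; union → int = {}
complement {3}; its interior {3}; cl(A) = X∖{3} = {4,1,2,0}
boundary = {4,1,2,0} ∖ {} = {4,1,2,0}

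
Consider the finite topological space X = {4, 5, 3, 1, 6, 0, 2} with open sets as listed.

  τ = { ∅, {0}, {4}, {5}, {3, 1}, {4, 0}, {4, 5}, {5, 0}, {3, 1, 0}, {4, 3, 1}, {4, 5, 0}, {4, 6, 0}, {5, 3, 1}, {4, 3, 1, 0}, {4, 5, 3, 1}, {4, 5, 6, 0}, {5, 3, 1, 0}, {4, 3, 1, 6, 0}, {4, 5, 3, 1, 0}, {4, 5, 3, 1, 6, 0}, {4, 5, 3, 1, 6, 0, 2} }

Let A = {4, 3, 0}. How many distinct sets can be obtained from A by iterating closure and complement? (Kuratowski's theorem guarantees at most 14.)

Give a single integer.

cl via duality: int({5, 1, 6, 2}) = {5}, so X∖{5} = {4, 3, 1, 6, 0, 2}
Write k for closure, c for complement:
  1. A     = {4, 3, 0}
  2. kA    = {4, 3, 1, 6, 0, 2}
  3. cA    = {5, 1, 6, 2}
  4. ckA   = {5}
  5. kcA   = {5, 3, 1, 6, 2}
  6. kckA  = {5, 2}
  7. ckcA  = {4, 0}
  8. ckckA = {4, 3, 1, 6, 0}
  9. kckcA = {4, 6, 0, 2}
  10. ckckcA = {5, 3, 1}
  11. kckckcA = {5, 3, 1, 2}
  12. ckckckcA = {4, 6, 0}
applying k or c yields no new set

12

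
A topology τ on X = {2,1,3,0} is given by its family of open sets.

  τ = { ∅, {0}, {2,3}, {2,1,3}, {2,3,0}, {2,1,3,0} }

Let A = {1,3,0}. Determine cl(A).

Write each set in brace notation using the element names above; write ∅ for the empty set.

X∖A={2}, int(X∖A)=∅, hence cl(A)={2,1,3,0}

{2,1,3,0}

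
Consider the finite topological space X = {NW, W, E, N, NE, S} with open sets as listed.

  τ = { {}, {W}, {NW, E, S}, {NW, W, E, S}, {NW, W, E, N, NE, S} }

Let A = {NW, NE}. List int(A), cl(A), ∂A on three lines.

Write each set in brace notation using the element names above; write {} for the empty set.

open subsets of A: {}; so int(A) = {}
closure: X∖int(X∖A) = X∖{W} = {NW, E, N, NE, S}
∂A = {NW, E, N, NE, S} minus {} = {NW, E, N, NE, S}

int(A) = {}
cl(A)  = {NW, E, N, NE, S}
∂A     = {NW, E, N, NE, S}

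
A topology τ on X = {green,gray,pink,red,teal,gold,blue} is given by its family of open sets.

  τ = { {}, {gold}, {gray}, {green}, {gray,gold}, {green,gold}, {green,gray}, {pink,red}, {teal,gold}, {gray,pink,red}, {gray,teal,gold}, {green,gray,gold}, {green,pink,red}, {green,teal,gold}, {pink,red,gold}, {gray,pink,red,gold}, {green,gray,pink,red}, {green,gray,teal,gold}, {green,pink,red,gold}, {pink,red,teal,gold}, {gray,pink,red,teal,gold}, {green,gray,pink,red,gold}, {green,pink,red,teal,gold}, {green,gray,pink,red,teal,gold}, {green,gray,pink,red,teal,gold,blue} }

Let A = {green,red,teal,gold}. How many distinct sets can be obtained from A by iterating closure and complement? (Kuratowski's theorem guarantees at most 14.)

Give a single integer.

10

complement {gray,pink,blue}; its interior {gray}; cl(A) = X∖{gray} = {green,pink,red,teal,gold,blue}
With k = closure, c = complement:
  1. A     = {green,red,teal,gold}
  2. kA    = {green,pink,red,teal,gold,blue}
  3. cA    = {gray,pink,blue}
  4. ckA   = {gray}
  5. kcA   = {gray,pink,red,blue}
  6. kckA  = {gray,blue}
  7. ckcA  = {green,teal,gold}
  8. ckckA = {green,pink,red,teal,gold}
  9. kckcA = {green,teal,gold,blue}
  10. ckckcA = {gray,pink,red}
k, c of each give nothing new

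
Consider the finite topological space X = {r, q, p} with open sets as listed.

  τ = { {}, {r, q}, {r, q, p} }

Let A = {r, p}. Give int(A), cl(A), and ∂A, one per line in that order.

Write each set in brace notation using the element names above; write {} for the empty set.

int(A) = {}
cl(A)  = {r, q, p}
∂A     = {r, q, p}

opens ⊆ A: {}; union → int = {}
complement {q}; its interior {}; cl(A) = X∖{} = {r, q, p}
boundary = {r, q, p} ∖ {} = {r, q, p}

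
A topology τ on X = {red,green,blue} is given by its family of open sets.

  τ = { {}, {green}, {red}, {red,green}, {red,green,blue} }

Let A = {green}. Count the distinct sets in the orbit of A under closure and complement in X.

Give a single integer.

4

closure: X∖int(X∖A) = X∖{red} = {green,blue}
Let k=closure and c=complement:
  1. A     = {green}
  2. kA    = {green,blue}
  3. cA    = {red,blue}
  4. ckA   = {red}
— saturated at 4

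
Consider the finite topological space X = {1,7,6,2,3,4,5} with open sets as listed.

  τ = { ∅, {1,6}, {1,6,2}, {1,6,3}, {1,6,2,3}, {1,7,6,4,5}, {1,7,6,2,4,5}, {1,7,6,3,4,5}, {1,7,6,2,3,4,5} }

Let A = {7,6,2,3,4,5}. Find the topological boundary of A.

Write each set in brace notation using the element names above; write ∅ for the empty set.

{1,7,6,2,3,4,5}

open subsets of A: ∅; so int(A) = ∅
closure: X∖int(X∖A) = X∖∅ = {1,7,6,2,3,4,5}
∂A = {1,7,6,2,3,4,5} minus ∅ = {1,7,6,2,3,4,5}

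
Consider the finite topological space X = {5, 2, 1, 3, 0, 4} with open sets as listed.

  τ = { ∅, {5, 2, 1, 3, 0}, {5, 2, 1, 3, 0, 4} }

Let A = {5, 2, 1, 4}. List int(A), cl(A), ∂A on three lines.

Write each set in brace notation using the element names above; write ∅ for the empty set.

opens ⊆ A: ∅; union → int = ∅
complement {3, 0}; its interior ∅; cl(A) = X∖∅ = {5, 2, 1, 3, 0, 4}
boundary = {5, 2, 1, 3, 0, 4} ∖ ∅ = {5, 2, 1, 3, 0, 4}

int(A) = ∅
cl(A)  = {5, 2, 1, 3, 0, 4}
∂A     = {5, 2, 1, 3, 0, 4}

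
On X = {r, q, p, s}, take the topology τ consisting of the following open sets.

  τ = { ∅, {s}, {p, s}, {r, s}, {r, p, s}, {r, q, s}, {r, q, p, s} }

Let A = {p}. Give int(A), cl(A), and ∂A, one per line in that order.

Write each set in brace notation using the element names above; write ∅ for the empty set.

interior: largest open inside A is ∅ (from ∅)
cl via duality: int({r, q, s}) = {r, q, s}, so X∖{r, q, s} = {p}
cl∖int = {p}

int(A) = ∅
cl(A)  = {p}
∂A     = {p}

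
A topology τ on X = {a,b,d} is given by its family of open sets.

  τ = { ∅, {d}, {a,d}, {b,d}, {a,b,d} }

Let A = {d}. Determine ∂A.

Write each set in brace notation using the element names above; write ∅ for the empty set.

{a,b}

U open, U⊆A: ∅, {d}. int(A) = ⋃ = {d}
X∖A={a,b}, int(X∖A)=∅, hence cl(A)={a,b,d}
∂A: remove int from cl → {a,b}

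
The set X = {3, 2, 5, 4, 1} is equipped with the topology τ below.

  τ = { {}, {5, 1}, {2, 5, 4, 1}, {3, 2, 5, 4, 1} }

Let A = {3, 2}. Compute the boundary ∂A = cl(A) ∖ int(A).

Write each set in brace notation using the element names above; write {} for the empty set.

{3, 2, 4}

U open, U⊆A: {}. int(A) = ⋃ = {}
X∖A={5, 4, 1}, int(X∖A)={5, 1}, hence cl(A)={3, 2, 4}
∂A: remove int from cl → {3, 2, 4}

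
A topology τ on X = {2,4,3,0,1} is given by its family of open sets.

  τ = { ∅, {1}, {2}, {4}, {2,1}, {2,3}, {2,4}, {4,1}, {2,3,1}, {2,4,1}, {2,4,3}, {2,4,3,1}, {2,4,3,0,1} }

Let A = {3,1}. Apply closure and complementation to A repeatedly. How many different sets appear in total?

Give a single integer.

8

cl via duality: int({2,4,0}) = {2,4}, so X∖{2,4} = {3,0,1}
Write k for closure, c for complement:
  1. A     = {3,1}
  2. kA    = {3,0,1}
  3. cA    = {2,4,0}
  4. ckA   = {2,4}
  5. kcA   = {2,4,3,0}
  6. ckcA  = {1}
  7. kckcA = {0,1}
  8. ckckcA = {2,4,3}
applying k or c yields no new set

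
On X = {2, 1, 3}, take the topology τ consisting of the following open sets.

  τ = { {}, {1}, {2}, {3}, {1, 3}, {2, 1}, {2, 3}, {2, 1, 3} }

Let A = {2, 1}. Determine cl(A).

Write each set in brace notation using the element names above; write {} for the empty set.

{2, 1}

X∖A={3}, int(X∖A)={3}, hence cl(A)={2, 1}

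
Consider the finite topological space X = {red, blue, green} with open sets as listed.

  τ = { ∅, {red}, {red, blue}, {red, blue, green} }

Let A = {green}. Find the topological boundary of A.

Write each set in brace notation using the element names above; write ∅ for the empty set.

{green}

interior: largest open inside A is ∅ (from ∅)
cl via duality: int({red, blue}) = {red, blue}, so X∖{red, blue} = {green}
cl∖int = {green}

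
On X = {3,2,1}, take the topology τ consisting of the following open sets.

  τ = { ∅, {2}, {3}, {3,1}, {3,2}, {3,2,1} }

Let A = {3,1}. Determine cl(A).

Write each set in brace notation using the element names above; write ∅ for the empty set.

{3,1}

cl via duality: int({2}) = {2}, so X∖{2} = {3,1}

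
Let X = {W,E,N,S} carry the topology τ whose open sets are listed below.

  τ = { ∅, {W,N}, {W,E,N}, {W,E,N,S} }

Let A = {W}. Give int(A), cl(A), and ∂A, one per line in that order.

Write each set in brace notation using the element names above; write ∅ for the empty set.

opens ⊆ A: ∅; union → int = ∅
complement {E,N,S}; its interior ∅; cl(A) = X∖∅ = {W,E,N,S}
boundary = {W,E,N,S} ∖ ∅ = {W,E,N,S}

int(A) = ∅
cl(A)  = {W,E,N,S}
∂A     = {W,E,N,S}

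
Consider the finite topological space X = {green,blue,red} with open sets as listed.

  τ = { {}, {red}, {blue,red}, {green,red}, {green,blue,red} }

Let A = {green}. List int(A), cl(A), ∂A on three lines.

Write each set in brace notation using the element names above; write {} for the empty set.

opens ⊆ A: {}; union → int = {}
complement {blue,red}; its interior {blue,red}; cl(A) = X∖{blue,red} = {green}
boundary = {green} ∖ {} = {green}

int(A) = {}
cl(A)  = {green}
∂A     = {green}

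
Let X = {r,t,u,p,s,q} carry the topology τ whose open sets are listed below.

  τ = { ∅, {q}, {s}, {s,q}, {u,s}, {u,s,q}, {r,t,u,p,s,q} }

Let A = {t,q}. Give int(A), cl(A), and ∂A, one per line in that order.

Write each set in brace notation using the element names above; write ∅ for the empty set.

int(A) = {q}
cl(A)  = {r,t,p,q}
∂A     = {r,t,p}

opens ⊆ A: ∅, {q}; union → int = {q}
complement {r,u,p,s}; its interior {u,s}; cl(A) = X∖{u,s} = {r,t,p,q}
boundary = {r,t,p,q} ∖ {q} = {r,t,p}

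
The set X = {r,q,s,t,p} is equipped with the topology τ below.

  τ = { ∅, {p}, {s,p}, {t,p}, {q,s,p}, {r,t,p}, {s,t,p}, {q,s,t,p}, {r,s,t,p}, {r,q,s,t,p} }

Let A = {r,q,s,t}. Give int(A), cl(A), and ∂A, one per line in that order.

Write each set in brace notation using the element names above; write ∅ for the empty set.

int(A) = ∅
cl(A)  = {r,q,s,t}
∂A     = {r,q,s,t}

interior: largest open inside A is ∅ (from ∅)
cl via duality: int({p}) = {p}, so X∖{p} = {r,q,s,t}
cl∖int = {r,q,s,t}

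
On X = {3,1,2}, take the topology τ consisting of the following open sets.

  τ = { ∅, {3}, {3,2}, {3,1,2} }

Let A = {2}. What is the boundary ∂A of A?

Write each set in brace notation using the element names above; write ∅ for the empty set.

{1,2}

interior: largest open inside A is ∅ (from ∅)
cl via duality: int({3,1}) = {3}, so X∖{3} = {1,2}
cl∖int = {1,2}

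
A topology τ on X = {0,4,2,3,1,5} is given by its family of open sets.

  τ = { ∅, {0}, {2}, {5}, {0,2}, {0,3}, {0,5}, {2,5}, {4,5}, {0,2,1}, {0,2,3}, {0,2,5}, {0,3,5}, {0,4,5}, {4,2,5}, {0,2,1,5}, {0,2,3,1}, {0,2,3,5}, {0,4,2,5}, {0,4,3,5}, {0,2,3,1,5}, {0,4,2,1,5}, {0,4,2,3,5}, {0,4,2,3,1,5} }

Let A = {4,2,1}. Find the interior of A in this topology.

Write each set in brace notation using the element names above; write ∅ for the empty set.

{2}

interior: largest open inside A is {2} (from ∅, {2})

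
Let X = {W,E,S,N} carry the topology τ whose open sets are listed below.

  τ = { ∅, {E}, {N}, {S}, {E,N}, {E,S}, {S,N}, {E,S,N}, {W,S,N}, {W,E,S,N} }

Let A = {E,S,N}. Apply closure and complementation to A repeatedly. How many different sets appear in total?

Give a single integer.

4

X∖A={W}, int(X∖A)=∅, hence cl(A)={W,E,S,N}
Orbit (k=closure, c=complement):
  1. A     = {E,S,N}
  2. kA    = {W,E,S,N}
  3. cA    = {W}
  4. ckA   = ∅
(closed under both — stop)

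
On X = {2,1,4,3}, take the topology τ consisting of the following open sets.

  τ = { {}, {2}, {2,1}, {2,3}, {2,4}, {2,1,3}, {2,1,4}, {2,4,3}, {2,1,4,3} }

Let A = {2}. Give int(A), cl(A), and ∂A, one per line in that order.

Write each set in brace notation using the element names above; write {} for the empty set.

opens ⊆ A: {}, {2}; union → int = {2}
complement {1,4,3}; its interior {}; cl(A) = X∖{} = {2,1,4,3}
boundary = {2,1,4,3} ∖ {2} = {1,4,3}

int(A) = {2}
cl(A)  = {2,1,4,3}
∂A     = {1,4,3}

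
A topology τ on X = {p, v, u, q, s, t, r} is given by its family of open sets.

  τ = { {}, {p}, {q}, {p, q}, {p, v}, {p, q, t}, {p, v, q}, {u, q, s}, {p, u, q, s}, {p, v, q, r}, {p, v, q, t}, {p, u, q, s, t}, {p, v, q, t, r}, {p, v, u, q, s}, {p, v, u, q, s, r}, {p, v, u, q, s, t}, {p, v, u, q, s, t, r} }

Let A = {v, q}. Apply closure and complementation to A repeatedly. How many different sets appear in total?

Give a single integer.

10

closure: X∖int(X∖A) = X∖{p} = {v, u, q, s, t, r}
Let k=closure and c=complement:
  1. A     = {v, q}
  2. kA    = {v, u, q, s, t, r}
  3. cA    = {p, u, s, t, r}
  4. ckA   = {p}
  5. kcA   = {p, v, u, s, t, r}
  6. kckA  = {p, v, t, r}
  7. ckcA  = {q}
  8. ckckA = {u, q, s}
  9. kckcA = {u, q, s, t, r}
  10. ckckcA = {p, v}
— saturated at 10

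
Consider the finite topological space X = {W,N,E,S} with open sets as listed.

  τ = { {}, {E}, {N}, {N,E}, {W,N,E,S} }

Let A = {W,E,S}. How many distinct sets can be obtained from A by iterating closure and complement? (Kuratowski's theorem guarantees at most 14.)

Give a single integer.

closure: X∖int(X∖A) = X∖{N} = {W,E,S}
Let k=closure and c=complement:
  1. A     = {W,E,S}
  2. cA    = {N}
  3. kcA   = {W,N,S}
  4. ckcA  = {E}
— saturated at 4

4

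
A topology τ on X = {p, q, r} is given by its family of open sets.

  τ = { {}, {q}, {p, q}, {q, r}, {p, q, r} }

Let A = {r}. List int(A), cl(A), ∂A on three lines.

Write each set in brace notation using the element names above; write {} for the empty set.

int(A) = {}
cl(A)  = {r}
∂A     = {r}

U open, U⊆A: {}. int(A) = ⋃ = {}
X∖A={p, q}, int(X∖A)={p, q}, hence cl(A)={r}
∂A: remove int from cl → {r}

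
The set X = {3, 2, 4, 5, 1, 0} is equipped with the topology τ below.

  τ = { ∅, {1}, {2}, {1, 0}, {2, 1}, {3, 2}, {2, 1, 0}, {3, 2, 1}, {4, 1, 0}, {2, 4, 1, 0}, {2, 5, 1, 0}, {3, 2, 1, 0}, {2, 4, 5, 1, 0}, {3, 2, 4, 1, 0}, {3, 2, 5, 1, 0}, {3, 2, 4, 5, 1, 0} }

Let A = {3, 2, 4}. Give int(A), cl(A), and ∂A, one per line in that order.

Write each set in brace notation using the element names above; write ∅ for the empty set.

int(A) = {3, 2}
cl(A)  = {3, 2, 4, 5}
∂A     = {4, 5}

open subsets of A: ∅, {2}, {3, 2}; so int(A) = {3, 2}
closure: X∖int(X∖A) = X∖{1, 0} = {3, 2, 4, 5}
∂A = {3, 2, 4, 5} minus {3, 2} = {4, 5}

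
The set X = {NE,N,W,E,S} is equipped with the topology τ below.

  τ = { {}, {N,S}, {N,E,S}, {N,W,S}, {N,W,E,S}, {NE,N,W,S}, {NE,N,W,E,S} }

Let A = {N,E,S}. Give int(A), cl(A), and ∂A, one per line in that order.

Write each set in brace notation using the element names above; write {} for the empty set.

U open, U⊆A: {}, {N,S}, {N,E,S}. int(A) = ⋃ = {N,E,S}
X∖A={NE,W}, int(X∖A)={}, hence cl(A)={NE,N,W,E,S}
∂A: remove int from cl → {NE,W}

int(A) = {N,E,S}
cl(A)  = {NE,N,W,E,S}
∂A     = {NE,W}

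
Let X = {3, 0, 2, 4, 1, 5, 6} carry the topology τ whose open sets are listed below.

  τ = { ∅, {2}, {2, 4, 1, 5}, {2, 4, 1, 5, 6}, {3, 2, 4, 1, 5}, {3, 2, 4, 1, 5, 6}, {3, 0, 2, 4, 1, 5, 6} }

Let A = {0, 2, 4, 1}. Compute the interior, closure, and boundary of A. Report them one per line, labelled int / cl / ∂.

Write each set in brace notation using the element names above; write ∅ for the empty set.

int(A) = {2}
cl(A)  = {3, 0, 2, 4, 1, 5, 6}
∂A     = {3, 0, 4, 1, 5, 6}

open subsets of A: ∅, {2}; so int(A) = {2}
closure: X∖int(X∖A) = X∖∅ = {3, 0, 2, 4, 1, 5, 6}
∂A = {3, 0, 2, 4, 1, 5, 6} minus {2} = {3, 0, 4, 1, 5, 6}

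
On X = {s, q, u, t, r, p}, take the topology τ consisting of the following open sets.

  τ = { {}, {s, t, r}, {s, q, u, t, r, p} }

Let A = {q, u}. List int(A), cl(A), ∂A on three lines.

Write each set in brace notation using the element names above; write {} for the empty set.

int(A) = {}
cl(A)  = {q, u, p}
∂A     = {q, u, p}

U open, U⊆A: {}. int(A) = ⋃ = {}
X∖A={s, t, r, p}, int(X∖A)={s, t, r}, hence cl(A)={q, u, p}
∂A: remove int from cl → {q, u, p}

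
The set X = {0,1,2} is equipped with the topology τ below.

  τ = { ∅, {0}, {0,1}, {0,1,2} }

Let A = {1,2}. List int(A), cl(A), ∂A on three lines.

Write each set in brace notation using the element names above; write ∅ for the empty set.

U open, U⊆A: ∅. int(A) = ⋃ = ∅
X∖A={0}, int(X∖A)={0}, hence cl(A)={1,2}
∂A: remove int from cl → {1,2}

int(A) = ∅
cl(A)  = {1,2}
∂A     = {1,2}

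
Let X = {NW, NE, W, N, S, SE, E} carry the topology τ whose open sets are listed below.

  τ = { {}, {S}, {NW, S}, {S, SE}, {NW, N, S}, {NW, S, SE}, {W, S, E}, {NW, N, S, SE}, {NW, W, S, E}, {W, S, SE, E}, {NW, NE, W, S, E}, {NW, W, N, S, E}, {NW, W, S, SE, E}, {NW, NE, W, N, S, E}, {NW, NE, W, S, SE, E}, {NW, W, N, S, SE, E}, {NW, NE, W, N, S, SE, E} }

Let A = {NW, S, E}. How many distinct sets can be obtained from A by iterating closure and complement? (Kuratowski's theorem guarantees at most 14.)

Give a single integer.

6

cl via duality: int({NE, W, N, SE}) = {}, so X∖{} = {NW, NE, W, N, S, SE, E}
Write k for closure, c for complement:
  1. A     = {NW, S, E}
  2. kA    = {NW, NE, W, N, S, SE, E}
  3. cA    = {NE, W, N, SE}
  4. ckA   = {}
  5. kcA   = {NE, W, N, SE, E}
  6. ckcA  = {NW, S}
applying k or c yields no new set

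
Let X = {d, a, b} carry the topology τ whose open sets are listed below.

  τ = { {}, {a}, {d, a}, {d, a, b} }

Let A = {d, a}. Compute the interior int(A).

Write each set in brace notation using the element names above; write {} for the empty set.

open subsets of A: {}, {a}, {d, a}; so int(A) = {d, a}

{d, a}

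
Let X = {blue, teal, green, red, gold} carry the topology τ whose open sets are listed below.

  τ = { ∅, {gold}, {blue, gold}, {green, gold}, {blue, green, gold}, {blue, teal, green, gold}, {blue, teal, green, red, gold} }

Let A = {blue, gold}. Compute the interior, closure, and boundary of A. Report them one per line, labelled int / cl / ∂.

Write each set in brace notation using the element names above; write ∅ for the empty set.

int(A) = {blue, gold}
cl(A)  = {blue, teal, green, red, gold}
∂A     = {teal, green, red}

opens ⊆ A: ∅, {gold}, {blue, gold}; union → int = {blue, gold}
complement {teal, green, red}; its interior ∅; cl(A) = X∖∅ = {blue, teal, green, red, gold}
boundary = {blue, teal, green, red, gold} ∖ {blue, gold} = {teal, green, red}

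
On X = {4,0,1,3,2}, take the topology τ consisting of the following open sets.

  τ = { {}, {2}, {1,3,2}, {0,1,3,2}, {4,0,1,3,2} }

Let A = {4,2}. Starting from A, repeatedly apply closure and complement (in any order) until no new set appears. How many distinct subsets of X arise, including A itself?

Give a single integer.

X∖A={0,1,3}, int(X∖A)={}, hence cl(A)={4,0,1,3,2}
Orbit (k=closure, c=complement):
  1. A     = {4,2}
  2. kA    = {4,0,1,3,2}
  3. cA    = {0,1,3}
  4. ckA   = {}
  5. kcA   = {4,0,1,3}
  6. ckcA  = {2}
(closed under both — stop)

6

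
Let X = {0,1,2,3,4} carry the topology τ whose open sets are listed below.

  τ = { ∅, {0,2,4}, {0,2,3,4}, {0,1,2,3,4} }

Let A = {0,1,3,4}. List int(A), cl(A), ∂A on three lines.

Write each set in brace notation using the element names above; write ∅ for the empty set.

int(A) = ∅
cl(A)  = {0,1,2,3,4}
∂A     = {0,1,2,3,4}

open subsets of A: ∅; so int(A) = ∅
closure: X∖int(X∖A) = X∖∅ = {0,1,2,3,4}
∂A = {0,1,2,3,4} minus ∅ = {0,1,2,3,4}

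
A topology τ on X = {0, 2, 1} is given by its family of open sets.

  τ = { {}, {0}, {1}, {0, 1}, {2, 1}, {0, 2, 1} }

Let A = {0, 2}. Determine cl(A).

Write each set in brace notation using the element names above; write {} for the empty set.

{0, 2}

complement {1}; its interior {1}; cl(A) = X∖{1} = {0, 2}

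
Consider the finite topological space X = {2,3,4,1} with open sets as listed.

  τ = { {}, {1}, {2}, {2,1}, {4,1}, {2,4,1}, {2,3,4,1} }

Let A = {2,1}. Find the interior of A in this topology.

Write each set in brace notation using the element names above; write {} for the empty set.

{2,1}

opens ⊆ A: {}, {2}, {1}, {2,1}; union → int = {2,1}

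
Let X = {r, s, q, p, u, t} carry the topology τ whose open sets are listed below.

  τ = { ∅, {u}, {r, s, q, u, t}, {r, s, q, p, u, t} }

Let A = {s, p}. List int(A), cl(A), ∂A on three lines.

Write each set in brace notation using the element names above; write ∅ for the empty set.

interior: largest open inside A is ∅ (from ∅)
cl via duality: int({r, q, u, t}) = {u}, so X∖{u} = {r, s, q, p, t}
cl∖int = {r, s, q, p, t}

int(A) = ∅
cl(A)  = {r, s, q, p, t}
∂A     = {r, s, q, p, t}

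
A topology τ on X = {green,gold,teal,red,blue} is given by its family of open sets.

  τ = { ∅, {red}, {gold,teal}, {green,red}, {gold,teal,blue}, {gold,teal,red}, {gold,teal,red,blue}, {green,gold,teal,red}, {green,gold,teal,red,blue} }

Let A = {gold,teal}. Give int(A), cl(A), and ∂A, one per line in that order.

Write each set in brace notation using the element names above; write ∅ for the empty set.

U open, U⊆A: ∅, {gold,teal}. int(A) = ⋃ = {gold,teal}
X∖A={green,red,blue}, int(X∖A)={green,red}, hence cl(A)={gold,teal,blue}
∂A: remove int from cl → {blue}

int(A) = {gold,teal}
cl(A)  = {gold,teal,blue}
∂A     = {blue}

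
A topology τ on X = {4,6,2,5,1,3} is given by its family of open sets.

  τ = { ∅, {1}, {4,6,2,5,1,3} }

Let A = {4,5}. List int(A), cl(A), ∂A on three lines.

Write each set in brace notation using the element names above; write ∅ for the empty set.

U open, U⊆A: ∅. int(A) = ⋃ = ∅
X∖A={6,2,1,3}, int(X∖A)={1}, hence cl(A)={4,6,2,5,3}
∂A: remove int from cl → {4,6,2,5,3}

int(A) = ∅
cl(A)  = {4,6,2,5,3}
∂A     = {4,6,2,5,3}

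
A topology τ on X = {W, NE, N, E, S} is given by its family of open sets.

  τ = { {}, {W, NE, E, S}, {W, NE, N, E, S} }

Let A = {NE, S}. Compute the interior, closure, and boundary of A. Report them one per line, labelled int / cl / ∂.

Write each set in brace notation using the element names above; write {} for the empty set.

int(A) = {}
cl(A)  = {W, NE, N, E, S}
∂A     = {W, NE, N, E, S}

interior: largest open inside A is {} (from {})
cl via duality: int({W, N, E}) = {}, so X∖{} = {W, NE, N, E, S}
cl∖int = {W, NE, N, E, S}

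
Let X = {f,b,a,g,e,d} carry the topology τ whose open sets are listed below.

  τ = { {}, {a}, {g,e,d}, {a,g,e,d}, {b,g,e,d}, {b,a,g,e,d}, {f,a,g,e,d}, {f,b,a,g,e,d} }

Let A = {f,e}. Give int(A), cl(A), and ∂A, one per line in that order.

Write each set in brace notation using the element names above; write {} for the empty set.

open subsets of A: {}; so int(A) = {}
closure: X∖int(X∖A) = X∖{a} = {f,b,g,e,d}
∂A = {f,b,g,e,d} minus {} = {f,b,g,e,d}

int(A) = {}
cl(A)  = {f,b,g,e,d}
∂A     = {f,b,g,e,d}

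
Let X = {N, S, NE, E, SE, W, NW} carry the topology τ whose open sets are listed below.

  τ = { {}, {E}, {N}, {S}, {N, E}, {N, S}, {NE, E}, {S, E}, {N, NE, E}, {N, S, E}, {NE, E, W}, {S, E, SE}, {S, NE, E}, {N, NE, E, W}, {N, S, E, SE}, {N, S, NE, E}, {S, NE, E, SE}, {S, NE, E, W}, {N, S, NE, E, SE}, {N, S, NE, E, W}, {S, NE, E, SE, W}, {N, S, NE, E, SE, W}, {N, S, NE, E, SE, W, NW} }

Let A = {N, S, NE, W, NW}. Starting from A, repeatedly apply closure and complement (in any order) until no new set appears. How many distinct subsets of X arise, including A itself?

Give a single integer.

8

closure: X∖int(X∖A) = X∖{E} = {N, S, NE, SE, W, NW}
Let k=closure and c=complement:
  1. A     = {N, S, NE, W, NW}
  2. kA    = {N, S, NE, SE, W, NW}
  3. cA    = {E, SE}
  4. ckA   = {E}
  5. kcA   = {NE, E, SE, W, NW}
  6. ckcA  = {N, S}
  7. kckcA = {N, S, SE, NW}
  8. ckckcA = {NE, E, W}
— saturated at 8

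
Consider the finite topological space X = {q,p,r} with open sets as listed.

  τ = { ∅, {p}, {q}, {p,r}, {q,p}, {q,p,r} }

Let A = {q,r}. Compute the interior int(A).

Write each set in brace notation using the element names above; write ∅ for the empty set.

{q}

open subsets of A: ∅, {q}; so int(A) = {q}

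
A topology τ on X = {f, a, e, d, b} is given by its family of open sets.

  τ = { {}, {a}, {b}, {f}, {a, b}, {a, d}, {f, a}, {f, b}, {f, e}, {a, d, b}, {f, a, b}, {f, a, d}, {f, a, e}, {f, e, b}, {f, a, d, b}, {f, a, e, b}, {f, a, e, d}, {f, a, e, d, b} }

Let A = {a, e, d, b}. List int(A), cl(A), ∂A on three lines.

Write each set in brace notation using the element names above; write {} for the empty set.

int(A) = {a, d, b}
cl(A)  = {a, e, d, b}
∂A     = {e}

opens ⊆ A: {}, {b}, {a}, {a, b}, {a, d}, {a, d, b}; union → int = {a, d, b}
complement {f}; its interior {f}; cl(A) = X∖{f} = {a, e, d, b}
boundary = {a, e, d, b} ∖ {a, d, b} = {e}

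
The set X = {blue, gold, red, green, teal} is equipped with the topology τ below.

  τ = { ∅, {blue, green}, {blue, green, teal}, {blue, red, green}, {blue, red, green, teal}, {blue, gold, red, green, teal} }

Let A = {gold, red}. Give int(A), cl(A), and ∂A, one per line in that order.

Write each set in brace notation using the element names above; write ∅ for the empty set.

U open, U⊆A: ∅. int(A) = ⋃ = ∅
X∖A={blue, green, teal}, int(X∖A)={blue, green, teal}, hence cl(A)={gold, red}
∂A: remove int from cl → {gold, red}

int(A) = ∅
cl(A)  = {gold, red}
∂A     = {gold, red}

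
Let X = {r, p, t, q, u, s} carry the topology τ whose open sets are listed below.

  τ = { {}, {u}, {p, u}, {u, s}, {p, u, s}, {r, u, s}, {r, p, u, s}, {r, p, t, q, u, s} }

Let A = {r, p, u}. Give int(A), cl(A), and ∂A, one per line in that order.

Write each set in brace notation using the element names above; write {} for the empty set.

int(A) = {p, u}
cl(A)  = {r, p, t, q, u, s}
∂A     = {r, t, q, s}

opens ⊆ A: {}, {u}, {p, u}; union → int = {p, u}
complement {t, q, s}; its interior {}; cl(A) = X∖{} = {r, p, t, q, u, s}
boundary = {r, p, t, q, u, s} ∖ {p, u} = {r, t, q, s}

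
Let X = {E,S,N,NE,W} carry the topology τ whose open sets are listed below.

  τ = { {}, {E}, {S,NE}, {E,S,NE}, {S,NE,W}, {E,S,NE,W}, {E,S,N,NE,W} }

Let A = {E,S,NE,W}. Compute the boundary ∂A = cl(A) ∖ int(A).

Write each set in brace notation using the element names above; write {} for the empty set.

U open, U⊆A: {}, {E}, {S,NE}, {S,NE,W}, {E,S,NE}, {E,S,NE,W}. int(A) = ⋃ = {E,S,NE,W}
X∖A={N}, int(X∖A)={}, hence cl(A)={E,S,N,NE,W}
∂A: remove int from cl → {N}

{N}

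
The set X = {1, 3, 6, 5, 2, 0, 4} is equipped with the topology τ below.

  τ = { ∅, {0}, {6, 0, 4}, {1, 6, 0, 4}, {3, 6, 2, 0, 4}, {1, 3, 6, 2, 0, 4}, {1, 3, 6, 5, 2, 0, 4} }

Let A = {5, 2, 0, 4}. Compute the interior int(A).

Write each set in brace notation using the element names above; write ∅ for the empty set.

opens ⊆ A: ∅, {0}; union → int = {0}

{0}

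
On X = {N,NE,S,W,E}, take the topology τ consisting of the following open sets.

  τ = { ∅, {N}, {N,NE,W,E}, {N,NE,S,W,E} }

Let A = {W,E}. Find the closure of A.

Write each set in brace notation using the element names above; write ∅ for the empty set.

{NE,S,W,E}

closure: X∖int(X∖A) = X∖{N} = {NE,S,W,E}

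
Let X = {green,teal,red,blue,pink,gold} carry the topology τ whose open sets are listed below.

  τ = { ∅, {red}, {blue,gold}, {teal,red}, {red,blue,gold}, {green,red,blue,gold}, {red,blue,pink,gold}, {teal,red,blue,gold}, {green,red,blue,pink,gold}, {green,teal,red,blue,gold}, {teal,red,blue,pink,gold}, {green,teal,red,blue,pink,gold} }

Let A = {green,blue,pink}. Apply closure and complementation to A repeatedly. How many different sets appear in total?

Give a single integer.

8

cl via duality: int({teal,red,gold}) = {teal,red}, so X∖{teal,red} = {green,blue,pink,gold}
Write k for closure, c for complement:
  1. A     = {green,blue,pink}
  2. kA    = {green,blue,pink,gold}
  3. cA    = {teal,red,gold}
  4. ckA   = {teal,red}
  5. kcA   = {green,teal,red,blue,pink,gold}
  6. kckA  = {green,teal,red,pink}
  7. ckcA  = ∅
  8. ckckA = {blue,gold}
applying k or c yields no new set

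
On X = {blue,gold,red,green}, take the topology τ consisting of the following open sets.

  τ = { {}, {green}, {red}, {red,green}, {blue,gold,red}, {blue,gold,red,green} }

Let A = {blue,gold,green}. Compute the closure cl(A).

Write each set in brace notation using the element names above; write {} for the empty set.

complement {red}; its interior {red}; cl(A) = X∖{red} = {blue,gold,green}

{blue,gold,green}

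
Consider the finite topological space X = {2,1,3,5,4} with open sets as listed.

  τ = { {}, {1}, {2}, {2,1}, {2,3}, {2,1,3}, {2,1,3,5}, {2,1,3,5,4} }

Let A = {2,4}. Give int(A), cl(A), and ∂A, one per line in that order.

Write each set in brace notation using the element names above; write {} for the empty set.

int(A) = {2}
cl(A)  = {2,3,5,4}
∂A     = {3,5,4}

open subsets of A: {}, {2}; so int(A) = {2}
closure: X∖int(X∖A) = X∖{1} = {2,3,5,4}
∂A = {2,3,5,4} minus {2} = {3,5,4}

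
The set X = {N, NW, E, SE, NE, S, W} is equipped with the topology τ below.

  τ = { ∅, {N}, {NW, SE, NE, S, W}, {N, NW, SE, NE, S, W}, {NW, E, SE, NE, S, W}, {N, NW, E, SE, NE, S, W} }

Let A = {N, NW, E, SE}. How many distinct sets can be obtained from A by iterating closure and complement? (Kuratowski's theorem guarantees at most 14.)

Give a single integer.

6

X∖A={NE, S, W}, int(X∖A)=∅, hence cl(A)={N, NW, E, SE, NE, S, W}
Orbit (k=closure, c=complement):
  1. A     = {N, NW, E, SE}
  2. kA    = {N, NW, E, SE, NE, S, W}
  3. cA    = {NE, S, W}
  4. ckA   = ∅
  5. kcA   = {NW, E, SE, NE, S, W}
  6. ckcA  = {N}
(closed under both — stop)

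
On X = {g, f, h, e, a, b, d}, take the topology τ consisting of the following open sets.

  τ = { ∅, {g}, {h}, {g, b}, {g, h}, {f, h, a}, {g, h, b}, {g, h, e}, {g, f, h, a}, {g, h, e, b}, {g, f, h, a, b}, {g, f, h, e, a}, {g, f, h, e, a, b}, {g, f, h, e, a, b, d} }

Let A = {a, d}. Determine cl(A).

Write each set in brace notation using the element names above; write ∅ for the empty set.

{f, a, d}

cl via duality: int({g, f, h, e, b}) = {g, h, e, b}, so X∖{g, h, e, b} = {f, a, d}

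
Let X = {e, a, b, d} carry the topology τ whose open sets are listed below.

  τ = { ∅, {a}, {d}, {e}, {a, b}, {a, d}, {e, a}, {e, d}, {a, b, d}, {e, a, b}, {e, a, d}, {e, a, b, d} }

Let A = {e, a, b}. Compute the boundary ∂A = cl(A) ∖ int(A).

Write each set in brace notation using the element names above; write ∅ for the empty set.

∅

open subsets of A: ∅, {e}, {a}, {a, b}, {e, a}, {e, a, b}; so int(A) = {e, a, b}
closure: X∖int(X∖A) = X∖{d} = {e, a, b}
∂A = {e, a, b} minus {e, a, b} = ∅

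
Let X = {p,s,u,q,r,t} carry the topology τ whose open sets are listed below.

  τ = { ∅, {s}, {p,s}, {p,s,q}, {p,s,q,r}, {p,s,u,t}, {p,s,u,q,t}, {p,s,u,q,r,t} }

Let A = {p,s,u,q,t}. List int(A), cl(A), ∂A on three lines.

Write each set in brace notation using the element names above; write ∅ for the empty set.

interior: largest open inside A is {p,s,u,q,t} (from ∅, {s}, {p,s}, {p,s,q}, {p,s,u,t}, {p,s,u,q,t})
cl via duality: int({r}) = ∅, so X∖∅ = {p,s,u,q,r,t}
cl∖int = {r}

int(A) = {p,s,u,q,t}
cl(A)  = {p,s,u,q,r,t}
∂A     = {r}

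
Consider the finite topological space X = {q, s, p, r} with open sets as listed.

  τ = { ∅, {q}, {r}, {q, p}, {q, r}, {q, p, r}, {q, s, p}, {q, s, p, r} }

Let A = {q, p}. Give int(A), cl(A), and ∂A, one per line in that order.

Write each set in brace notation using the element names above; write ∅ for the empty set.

opens ⊆ A: ∅, {q}, {q, p}; union → int = {q, p}
complement {s, r}; its interior {r}; cl(A) = X∖{r} = {q, s, p}
boundary = {q, s, p} ∖ {q, p} = {s}

int(A) = {q, p}
cl(A)  = {q, s, p}
∂A     = {s}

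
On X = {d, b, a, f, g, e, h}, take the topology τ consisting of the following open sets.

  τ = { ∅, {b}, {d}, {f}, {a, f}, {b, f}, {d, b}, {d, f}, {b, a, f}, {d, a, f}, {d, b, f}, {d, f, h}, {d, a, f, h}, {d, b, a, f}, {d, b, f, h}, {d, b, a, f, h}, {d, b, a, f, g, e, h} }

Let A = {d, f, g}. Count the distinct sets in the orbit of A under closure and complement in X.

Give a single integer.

8

X∖A={b, a, e, h}, int(X∖A)={b}, hence cl(A)={d, a, f, g, e, h}
Orbit (k=closure, c=complement):
  1. A     = {d, f, g}
  2. kA    = {d, a, f, g, e, h}
  3. cA    = {b, a, e, h}
  4. ckA   = {b}
  5. kcA   = {b, a, g, e, h}
  6. kckA  = {b, g, e}
  7. ckcA  = {d, f}
  8. ckckA = {d, a, f, h}
(closed under both — stop)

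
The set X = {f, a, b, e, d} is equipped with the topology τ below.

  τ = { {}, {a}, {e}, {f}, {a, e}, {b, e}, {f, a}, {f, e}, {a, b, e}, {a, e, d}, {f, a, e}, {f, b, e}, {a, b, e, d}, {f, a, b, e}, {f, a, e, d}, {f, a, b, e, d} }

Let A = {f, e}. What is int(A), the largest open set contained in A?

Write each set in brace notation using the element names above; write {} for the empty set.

opens ⊆ A: {}, {f}, {e}, {f, e}; union → int = {f, e}

{f, e}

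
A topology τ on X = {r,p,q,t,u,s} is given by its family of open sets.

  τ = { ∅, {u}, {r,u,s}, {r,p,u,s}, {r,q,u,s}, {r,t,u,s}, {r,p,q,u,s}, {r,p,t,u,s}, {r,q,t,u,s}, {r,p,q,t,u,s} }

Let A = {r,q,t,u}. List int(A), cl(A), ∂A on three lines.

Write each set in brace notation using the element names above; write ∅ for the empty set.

opens ⊆ A: ∅, {u}; union → int = {u}
complement {p,s}; its interior ∅; cl(A) = X∖∅ = {r,p,q,t,u,s}
boundary = {r,p,q,t,u,s} ∖ {u} = {r,p,q,t,s}

int(A) = {u}
cl(A)  = {r,p,q,t,u,s}
∂A     = {r,p,q,t,s}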